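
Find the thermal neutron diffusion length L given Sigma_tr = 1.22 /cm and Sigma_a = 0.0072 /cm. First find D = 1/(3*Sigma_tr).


D = 1 / (3 * Sigma_tr) = 1 / (3 * 1.22) = 0.2732240 cm
L = sqrt(D / Sigma_a)
L = sqrt(0.2732240 / 0.0072)
L = 6.1602 cm

6.1602


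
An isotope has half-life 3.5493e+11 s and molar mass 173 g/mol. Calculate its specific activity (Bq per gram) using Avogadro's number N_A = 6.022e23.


lambda = ln(2) / t_half = ln(2) / 3.5493e+11 = 1.952912e-12 /s
SA = lambda * N_A / M
SA = 1.952912e-12 * 6.022e23 / 173
SA = 6.7979e+09 Bq/g

6.7979e+09


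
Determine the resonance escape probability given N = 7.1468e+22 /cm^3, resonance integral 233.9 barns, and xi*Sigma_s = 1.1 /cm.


p = exp(-N * I * 1e-24 / (xi*Sigma_s))
p = exp(-7.1468e+22 * 233.9 * 1e-24 / 1.1)
p = 2.5128e-07

2.5128e-07


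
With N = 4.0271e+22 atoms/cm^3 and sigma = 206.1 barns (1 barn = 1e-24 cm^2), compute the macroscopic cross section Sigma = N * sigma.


Sigma = N * sigma_barns * 1e-24
Sigma = 4.0271e+22 * 206.1 * 1e-24
Sigma = 8.2999 /cm

8.2999


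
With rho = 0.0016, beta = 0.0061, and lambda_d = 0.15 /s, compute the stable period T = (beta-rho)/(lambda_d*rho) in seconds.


T = (beta - rho) / (lambda_d * rho)
T = (0.0061 - 0.0016) / (0.15 * 0.0016)
T = 18.750 s

18.750


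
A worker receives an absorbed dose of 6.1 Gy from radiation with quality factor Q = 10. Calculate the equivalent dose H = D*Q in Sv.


H = D * Q
H = 6.1 * 10
H = 61.000 Sv

61.000


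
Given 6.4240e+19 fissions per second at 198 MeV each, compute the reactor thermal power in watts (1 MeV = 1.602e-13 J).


P = fission_rate * E_MeV * 1.602e-13
P = 6.4240e+19 * 198 * 1.602e-13
P = 2.0377e+09 W

2.0377e+09


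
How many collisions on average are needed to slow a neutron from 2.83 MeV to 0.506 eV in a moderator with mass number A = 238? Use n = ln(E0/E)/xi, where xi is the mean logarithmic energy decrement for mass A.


xi = 1 + (A-1)^2/(2A)*ln((A-1)/(A+1)) = 0.008379872 (for A = 238)
n = ln(E0/E) / xi
n = ln(2.83e6 / 0.506) / 0.008379872
n = ln(5.592885e+06) / 0.008379872 = 1854.1

1854.1


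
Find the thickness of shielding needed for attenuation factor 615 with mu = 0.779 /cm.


x = ln(factor) / mu
x = ln(615) / 0.779
x = 8.2434 cm

8.2434


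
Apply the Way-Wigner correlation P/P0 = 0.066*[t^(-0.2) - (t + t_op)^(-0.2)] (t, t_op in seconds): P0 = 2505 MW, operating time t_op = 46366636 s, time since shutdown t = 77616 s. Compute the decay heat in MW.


P/P0 = 0.066 * [t^(-0.2) - (t + t_op)^(-0.2)]
P/P0 = 0.066 * [77616^(-0.2) - (77616 + 46366636)^(-0.2)]
P/P0 = 0.066 * [0.1051985 - 0.02928287] = 0.005010432
P = 2505 * 0.005010432 = 12.551 MW

12.551


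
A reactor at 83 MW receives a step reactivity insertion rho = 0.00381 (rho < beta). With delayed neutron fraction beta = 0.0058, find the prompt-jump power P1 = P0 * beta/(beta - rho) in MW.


P1/P0 = beta / (beta - rho)
P1/P0 = 0.0058 / (0.0058 - 0.00381) = 2.914573
P1 = 83 * 2.914573 = 241.91 MW

241.91


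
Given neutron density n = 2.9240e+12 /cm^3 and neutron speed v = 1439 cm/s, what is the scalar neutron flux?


phi = n * v
phi = 2.9240e+12 * 1439
phi = 4.2076e+15 /cm^2/s

4.2076e+15


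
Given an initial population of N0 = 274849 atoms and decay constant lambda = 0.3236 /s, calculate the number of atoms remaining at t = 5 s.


N = N0 * exp(-lambda * t)
N = 274849 * exp(-0.3236 * 5)
N = 54501

54501


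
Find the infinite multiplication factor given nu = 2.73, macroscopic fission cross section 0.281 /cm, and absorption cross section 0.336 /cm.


k_inf = nu * Sigma_f / Sigma_a
k_inf = 2.73 * 0.281 / 0.336
k_inf = 2.2831

2.2831


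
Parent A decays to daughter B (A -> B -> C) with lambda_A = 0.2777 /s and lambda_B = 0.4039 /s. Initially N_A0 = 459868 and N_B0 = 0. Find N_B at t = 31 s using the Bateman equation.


N_B(t) = lambda_A * N_A0 / (lambda_B - lambda_A) * [exp(-lambda_A*t) - exp(-lambda_B*t)]
exp(-0.2777*31) = 1.825110e-04; exp(-0.4039*31) = 3.649574e-06
N_B = 0.2777 * 459868 / (0.4039 - 0.2777) * (1.825110e-04 - 3.649574e-06)
N_B = 180.99

180.99


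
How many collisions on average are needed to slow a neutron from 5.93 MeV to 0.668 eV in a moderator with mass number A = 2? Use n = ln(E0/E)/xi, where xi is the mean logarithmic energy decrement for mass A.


xi = 1 + (A-1)^2/(2A)*ln((A-1)/(A+1)) = 0.7253469 (for A = 2)
n = ln(E0/E) / xi
n = ln(5.93e6 / 0.668) / 0.7253469
n = ln(8.877246e+06) / 0.7253469 = 22.057

22.057


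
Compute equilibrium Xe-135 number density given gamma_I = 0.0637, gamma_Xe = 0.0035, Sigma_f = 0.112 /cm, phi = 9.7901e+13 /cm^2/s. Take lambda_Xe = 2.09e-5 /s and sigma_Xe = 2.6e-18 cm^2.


Xe_eq = (gamma_I + gamma_Xe) * Sigma_f * phi / (lambda_Xe + sigma_Xe * phi)
Numerator = (0.0637 + 0.0035) * 0.112 * 9.7901e+13 = 7.368421e+11
Denominator = 2.09e-5 + 2.6e-18 * 9.7901e+13 = 2.754426e-04
Xe_eq = 7.368421e+11 / 2.754426e-04 = 2.6751e+15 /cm^3

2.6751e+15


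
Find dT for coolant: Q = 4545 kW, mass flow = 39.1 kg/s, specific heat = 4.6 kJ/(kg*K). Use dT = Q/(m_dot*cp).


dT = Q / (m_dot * cp)
dT = 4545 / (39.1 * 4.6)
dT = 25.270 C

25.270


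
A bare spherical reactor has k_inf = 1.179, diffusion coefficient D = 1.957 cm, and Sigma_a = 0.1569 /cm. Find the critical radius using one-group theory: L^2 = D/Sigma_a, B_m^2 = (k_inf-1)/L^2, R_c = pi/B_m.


L^2 = D / Sigma_a = 1.957 / 0.1569 = 12.47291 cm^2
B_m^2 = (k_inf - 1) / L^2 = (1.179 - 1) / 12.47291 = 0.01435110 /cm^2
For a bare sphere: B_g = pi/R, so R_c = pi / sqrt(B_m^2)
R_c = pi / sqrt(0.01435110) = 26.225 cm

26.225


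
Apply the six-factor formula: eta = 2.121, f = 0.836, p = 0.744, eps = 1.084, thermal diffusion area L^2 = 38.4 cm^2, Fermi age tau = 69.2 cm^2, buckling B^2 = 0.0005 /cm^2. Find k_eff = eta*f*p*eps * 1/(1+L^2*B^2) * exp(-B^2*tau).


k_inf = eta*f*p*eps = 2.121*0.836*0.744*1.084 = 1.430043
P_TNL = 1/(1 + L^2*B^2) = 1/(1 + 38.4*0.0005) = 0.9811617
P_FNL = exp(-B^2*tau) = exp(-0.0005*69.2) = 0.9659917
k_eff = k_inf * P_TNL * P_FNL = 1.430043 * 0.9811617 * 0.9659917
k_eff = 1.3554

1.3554


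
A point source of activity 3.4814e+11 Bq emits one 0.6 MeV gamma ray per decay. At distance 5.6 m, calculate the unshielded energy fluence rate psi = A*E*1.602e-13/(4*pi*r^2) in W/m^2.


psi = A * E * 1.602e-13 / (4*pi*r^2)
psi = 3.4814e+11 * 0.6 * 1.602e-13 / (4*pi*5.6^2)
psi = 8.4914e-05 W/m^2

8.4914e-05


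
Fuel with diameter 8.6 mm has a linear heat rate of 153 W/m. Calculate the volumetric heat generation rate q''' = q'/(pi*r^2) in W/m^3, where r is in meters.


r = D / 2 / 1000 = 8.6 / 2 / 1000 = 0.0043 m
q''' = q' / (pi * r^2)
q''' = 153 / (pi * 0.0043^2)
q''' = 2.6339e+06 W/m^3

2.6339e+06


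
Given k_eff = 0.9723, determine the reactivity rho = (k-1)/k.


rho = (k_eff - 1) / k_eff
rho = (0.9723 - 1) / 0.9723
rho = -0.028489

-0.028489


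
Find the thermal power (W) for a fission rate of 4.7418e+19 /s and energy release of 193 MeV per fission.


P = fission_rate * E_MeV * 1.602e-13
P = 4.7418e+19 * 193 * 1.602e-13
P = 1.4661e+09 W

1.4661e+09


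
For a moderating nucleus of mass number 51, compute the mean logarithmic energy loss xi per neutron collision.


xi = 1 + (A-1)^2/(2A) * ln((A-1)/(A+1))
xi = 1 + (51-1)^2/(2*51) * ln((51-1)/(51 +1))
xi = 0.038708

0.038708


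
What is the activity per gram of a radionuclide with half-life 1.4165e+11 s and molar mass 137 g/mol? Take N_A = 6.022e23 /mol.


lambda = ln(2) / t_half = ln(2) / 1.4165e+11 = 4.893379e-12 /s
SA = lambda * N_A / M
SA = 4.893379e-12 * 6.022e23 / 137
SA = 2.1509e+10 Bq/g

2.1509e+10


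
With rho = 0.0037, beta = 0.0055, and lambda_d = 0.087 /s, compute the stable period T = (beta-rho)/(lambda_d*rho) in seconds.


T = (beta - rho) / (lambda_d * rho)
T = (0.0055 - 0.0037) / (0.087 * 0.0037)
T = 5.5918 s

5.5918


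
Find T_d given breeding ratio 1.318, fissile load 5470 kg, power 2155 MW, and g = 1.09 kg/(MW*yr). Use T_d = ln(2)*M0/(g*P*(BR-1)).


Breeding gain G = BR - 1 = 1.318 - 1 = 0.318
Fissile production rate = g * P * G = 1.09 * 2155 * 0.318 = 746.9661 kg/yr
T_d = ln(2) * M0 / (g * P * G)
T_d = ln(2) * 5470 / 746.9661 = 5.0759 yr

5.0759


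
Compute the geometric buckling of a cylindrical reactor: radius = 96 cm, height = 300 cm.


B^2 = (2.405/R)^2 + (pi/H)^2
B^2 = (2.405/96)^2 + (pi/300)^2
B^2 = 7.3727e-04 /cm^2

7.3727e-04


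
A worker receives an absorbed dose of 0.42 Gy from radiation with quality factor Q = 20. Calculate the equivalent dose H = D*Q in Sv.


H = D * Q
H = 0.42 * 20
H = 8.4000 Sv

8.4000


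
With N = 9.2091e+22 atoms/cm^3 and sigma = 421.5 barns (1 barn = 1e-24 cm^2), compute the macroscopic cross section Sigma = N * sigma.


Sigma = N * sigma_barns * 1e-24
Sigma = 9.2091e+22 * 421.5 * 1e-24
Sigma = 38.816 /cm

38.816


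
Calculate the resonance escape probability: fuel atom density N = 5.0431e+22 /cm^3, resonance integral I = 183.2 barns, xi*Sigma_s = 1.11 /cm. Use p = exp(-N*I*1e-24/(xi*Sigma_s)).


p = exp(-N * I * 1e-24 / (xi*Sigma_s))
p = exp(-5.0431e+22 * 183.2 * 1e-24 / 1.11)
p = 2.4277e-04

2.4277e-04


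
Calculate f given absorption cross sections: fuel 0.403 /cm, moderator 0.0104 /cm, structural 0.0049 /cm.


f = Sigma_a_fuel / (Sigma_a_fuel + Sigma_a_mod + Sigma_a_other)
f = 0.403 / (0.403 + 0.0104 + 0.0049)
f = 0.96342

0.96342


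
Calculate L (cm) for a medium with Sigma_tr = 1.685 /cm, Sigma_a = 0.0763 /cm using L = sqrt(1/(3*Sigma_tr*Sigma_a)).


D = 1 / (3 * Sigma_tr) = 1 / (3 * 1.685) = 0.1978239 cm
L = sqrt(D / Sigma_a)
L = sqrt(0.1978239 / 0.0763)
L = 1.6102 cm

1.6102


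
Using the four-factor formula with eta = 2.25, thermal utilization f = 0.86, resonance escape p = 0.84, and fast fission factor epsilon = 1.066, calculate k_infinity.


k_inf = eta * f * p * epsilon
k_inf = 2.25 * 0.86 * 0.84 * 1.066
k_inf = 1.7327

1.7327


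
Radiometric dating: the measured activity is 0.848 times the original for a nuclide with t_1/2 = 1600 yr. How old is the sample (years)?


lambda = ln(2) / t_half = ln(2) / 1600 = 4.332170e-04 /yr
t = -ln(A/A0) / lambda
t = -ln(0.848) / 4.332170e-04
t = 380.58 yr

380.58


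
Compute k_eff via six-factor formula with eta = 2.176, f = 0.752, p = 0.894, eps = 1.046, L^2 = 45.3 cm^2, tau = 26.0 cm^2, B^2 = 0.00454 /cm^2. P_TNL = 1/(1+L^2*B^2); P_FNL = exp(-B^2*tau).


k_inf = eta*f*p*eps = 2.176*0.752*0.894*1.046 = 1.530192
P_TNL = 1/(1 + L^2*B^2) = 1/(1 + 45.3*0.00454) = 0.8294199
P_FNL = exp(-B^2*tau) = exp(-0.00454*26.0) = 0.8886605
k_eff = k_inf * P_TNL * P_FNL = 1.530192 * 0.8294199 * 0.8886605
k_eff = 1.1279

1.1279


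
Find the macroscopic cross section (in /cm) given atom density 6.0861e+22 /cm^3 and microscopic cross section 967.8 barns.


Sigma = N * sigma_barns * 1e-24
Sigma = 6.0861e+22 * 967.8 * 1e-24
Sigma = 58.901 /cm

58.901


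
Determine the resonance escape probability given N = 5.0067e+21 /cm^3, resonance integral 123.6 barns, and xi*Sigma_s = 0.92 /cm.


p = exp(-N * I * 1e-24 / (xi*Sigma_s))
p = exp(-5.0067e+21 * 123.6 * 1e-24 / 0.92)
p = 0.51036

0.51036


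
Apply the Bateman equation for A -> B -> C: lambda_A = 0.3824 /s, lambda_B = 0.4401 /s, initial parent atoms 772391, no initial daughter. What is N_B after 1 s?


N_B(t) = lambda_A * N_A0 / (lambda_B - lambda_A) * [exp(-lambda_A*t) - exp(-lambda_B*t)]
exp(-0.3824*1) = 0.6822221; exp(-0.4401*1) = 0.6439720
N_B = 0.3824 * 772391 / (0.4401 - 0.3824) * (0.6822221 - 0.6439720)
N_B = 195800

195800


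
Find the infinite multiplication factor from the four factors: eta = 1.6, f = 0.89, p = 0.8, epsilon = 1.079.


k_inf = eta * f * p * epsilon
k_inf = 1.6 * 0.89 * 0.8 * 1.079
k_inf = 1.2292

1.2292


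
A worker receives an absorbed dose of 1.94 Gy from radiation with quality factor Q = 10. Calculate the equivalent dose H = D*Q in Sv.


H = D * Q
H = 1.94 * 10
H = 19.400 Sv

19.400


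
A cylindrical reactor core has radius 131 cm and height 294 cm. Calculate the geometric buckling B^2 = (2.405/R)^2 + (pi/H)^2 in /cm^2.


B^2 = (2.405/R)^2 + (pi/H)^2
B^2 = (2.405/131)^2 + (pi/294)^2
B^2 = 4.5123e-04 /cm^2

4.5123e-04


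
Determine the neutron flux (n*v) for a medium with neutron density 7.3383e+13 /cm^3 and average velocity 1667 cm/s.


phi = n * v
phi = 7.3383e+13 * 1667
phi = 1.2233e+17 /cm^2/s

1.2233e+17


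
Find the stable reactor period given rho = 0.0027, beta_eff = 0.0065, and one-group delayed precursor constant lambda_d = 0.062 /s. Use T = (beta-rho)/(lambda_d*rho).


T = (beta - rho) / (lambda_d * rho)
T = (0.0065 - 0.0027) / (0.062 * 0.0027)
T = 22.700 s

22.700


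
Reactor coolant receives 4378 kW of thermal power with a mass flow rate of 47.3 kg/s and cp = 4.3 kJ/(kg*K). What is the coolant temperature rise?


dT = Q / (m_dot * cp)
dT = 4378 / (47.3 * 4.3)
dT = 21.525 C

21.525


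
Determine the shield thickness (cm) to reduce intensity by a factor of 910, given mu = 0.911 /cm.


x = ln(factor) / mu
x = ln(910) / 0.911
x = 7.4791 cm

7.4791


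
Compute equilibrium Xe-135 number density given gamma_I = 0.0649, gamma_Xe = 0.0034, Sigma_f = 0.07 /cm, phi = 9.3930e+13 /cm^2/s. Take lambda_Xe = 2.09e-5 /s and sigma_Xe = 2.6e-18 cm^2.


Xe_eq = (gamma_I + gamma_Xe) * Sigma_f * phi / (lambda_Xe + sigma_Xe * phi)
Numerator = (0.0649 + 0.0034) * 0.07 * 9.3930e+13 = 4.490793e+11
Denominator = 2.09e-5 + 2.6e-18 * 9.3930e+13 = 2.651180e-04
Xe_eq = 4.490793e+11 / 2.651180e-04 = 1.6939e+15 /cm^3

1.6939e+15


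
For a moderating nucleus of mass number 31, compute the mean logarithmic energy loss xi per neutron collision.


xi = 1 + (A-1)^2/(2A) * ln((A-1)/(A+1))
xi = 1 + (31-1)^2/(2*31) * ln((31-1)/(31 +1))
xi = 0.063150

0.063150


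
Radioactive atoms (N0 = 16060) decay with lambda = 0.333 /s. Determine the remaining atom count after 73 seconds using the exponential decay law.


N = N0 * exp(-lambda * t)
N = 16060 * exp(-0.333 * 73)
N = 4.4512e-07

4.4512e-07


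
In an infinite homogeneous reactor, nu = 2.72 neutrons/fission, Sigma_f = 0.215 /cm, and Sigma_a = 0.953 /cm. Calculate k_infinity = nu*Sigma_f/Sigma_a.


k_inf = nu * Sigma_f / Sigma_a
k_inf = 2.72 * 0.215 / 0.953
k_inf = 0.61364

0.61364


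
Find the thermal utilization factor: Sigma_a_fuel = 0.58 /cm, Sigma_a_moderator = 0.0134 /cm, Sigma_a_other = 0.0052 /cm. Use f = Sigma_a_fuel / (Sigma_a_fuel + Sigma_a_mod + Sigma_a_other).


f = Sigma_a_fuel / (Sigma_a_fuel + Sigma_a_mod + Sigma_a_other)
f = 0.58 / (0.58 + 0.0134 + 0.0052)
f = 0.96893

0.96893


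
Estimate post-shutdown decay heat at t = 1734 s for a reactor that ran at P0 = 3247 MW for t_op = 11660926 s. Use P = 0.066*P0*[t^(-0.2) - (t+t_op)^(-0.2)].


P/P0 = 0.066 * [t^(-0.2) - (t + t_op)^(-0.2)]
P/P0 = 0.066 * [1734^(-0.2) - (1734 + 11660926)^(-0.2)]
P/P0 = 0.066 * [0.2250040 - 0.03860473] = 0.01230235
P = 3247 * 0.01230235 = 39.946 MW

39.946


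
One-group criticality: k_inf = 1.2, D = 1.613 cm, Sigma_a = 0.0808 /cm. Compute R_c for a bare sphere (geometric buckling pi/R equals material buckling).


L^2 = D / Sigma_a = 1.613 / 0.0808 = 19.96287 cm^2
B_m^2 = (k_inf - 1) / L^2 = (1.2 - 1) / 19.96287 = 0.01001860 /cm^2
For a bare sphere: B_g = pi/R, so R_c = pi / sqrt(B_m^2)
R_c = pi / sqrt(0.01001860) = 31.387 cm

31.387


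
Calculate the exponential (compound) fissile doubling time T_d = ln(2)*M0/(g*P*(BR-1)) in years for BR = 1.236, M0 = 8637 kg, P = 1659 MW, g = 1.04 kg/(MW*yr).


Breeding gain G = BR - 1 = 1.236 - 1 = 0.236
Fissile production rate = g * P * G = 1.04 * 1659 * 0.236 = 407.18496 kg/yr
T_d = ln(2) * M0 / (g * P * G)
T_d = ln(2) * 8637 / 407.18496 = 14.703 yr

14.703


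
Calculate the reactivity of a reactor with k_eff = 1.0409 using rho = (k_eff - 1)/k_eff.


rho = (k_eff - 1) / k_eff
rho = (1.0409 - 1) / 1.0409
rho = 0.039293

0.039293


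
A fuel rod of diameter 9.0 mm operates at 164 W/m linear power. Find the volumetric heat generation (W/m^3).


r = D / 2 / 1000 = 9.0 / 2 / 1000 = 0.0045 m
q''' = q' / (pi * r^2)
q''' = 164 / (pi * 0.0045^2)
q''' = 2.5779e+06 W/m^3

2.5779e+06


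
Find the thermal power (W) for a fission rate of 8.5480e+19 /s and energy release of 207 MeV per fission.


P = fission_rate * E_MeV * 1.602e-13
P = 8.5480e+19 * 207 * 1.602e-13
P = 2.8346e+09 W

2.8346e+09


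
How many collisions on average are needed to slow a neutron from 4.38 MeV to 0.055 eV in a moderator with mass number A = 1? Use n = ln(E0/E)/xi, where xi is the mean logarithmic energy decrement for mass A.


xi = 1 + (A-1)^2/(2A)*ln((A-1)/(A+1)) = 1 (for A = 1)
n = ln(E0/E) / xi
n = ln(4.38e6 / 0.055) / 1
n = ln(7.963636e+07) / 1 = 18.193

18.193


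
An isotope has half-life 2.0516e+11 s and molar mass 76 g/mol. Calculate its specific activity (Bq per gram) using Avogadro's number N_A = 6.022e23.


lambda = ln(2) / t_half = ln(2) / 2.0516e+11 = 3.378569e-12 /s
SA = lambda * N_A / M
SA = 3.378569e-12 * 6.022e23 / 76
SA = 2.6771e+10 Bq/g

2.6771e+10


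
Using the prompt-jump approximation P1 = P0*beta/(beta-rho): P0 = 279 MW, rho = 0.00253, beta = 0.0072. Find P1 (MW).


P1/P0 = beta / (beta - rho)
P1/P0 = 0.0072 / (0.0072 - 0.00253) = 1.541756
P1 = 279 * 1.541756 = 430.15 MW

430.15


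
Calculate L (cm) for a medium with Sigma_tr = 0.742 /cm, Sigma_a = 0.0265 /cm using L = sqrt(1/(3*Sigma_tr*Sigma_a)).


D = 1 / (3 * Sigma_tr) = 1 / (3 * 0.742) = 0.4492363 cm
L = sqrt(D / Sigma_a)
L = sqrt(0.4492363 / 0.0265)
L = 4.1173 cm

4.1173


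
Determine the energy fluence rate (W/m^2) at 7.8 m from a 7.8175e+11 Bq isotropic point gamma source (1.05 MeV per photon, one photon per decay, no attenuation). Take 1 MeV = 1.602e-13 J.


psi = A * E * 1.602e-13 / (4*pi*r^2)
psi = 7.8175e+11 * 1.05 * 1.602e-13 / (4*pi*7.8^2)
psi = 1.7200e-04 W/m^2

1.7200e-04


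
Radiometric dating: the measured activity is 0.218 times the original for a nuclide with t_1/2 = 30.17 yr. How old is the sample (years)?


lambda = ln(2) / t_half = ln(2) / 30.17 = 0.02297472 /yr
t = -ln(A/A0) / lambda
t = -ln(0.218) / 0.02297472
t = 66.302 yr

66.302


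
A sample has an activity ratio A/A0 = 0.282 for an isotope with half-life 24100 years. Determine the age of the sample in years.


lambda = ln(2) / t_half = ln(2) / 24100 = 2.876129e-05 /yr
t = -ln(A/A0) / lambda
t = -ln(0.282) / 2.876129e-05
t = 44012 yr

44012


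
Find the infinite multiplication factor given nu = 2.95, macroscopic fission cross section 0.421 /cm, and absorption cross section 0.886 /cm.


k_inf = nu * Sigma_f / Sigma_a
k_inf = 2.95 * 0.421 / 0.886
k_inf = 1.4017

1.4017


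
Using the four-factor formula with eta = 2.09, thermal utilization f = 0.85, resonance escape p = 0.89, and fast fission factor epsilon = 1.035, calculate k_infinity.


k_inf = eta * f * p * epsilon
k_inf = 2.09 * 0.85 * 0.89 * 1.035
k_inf = 1.6364

1.6364


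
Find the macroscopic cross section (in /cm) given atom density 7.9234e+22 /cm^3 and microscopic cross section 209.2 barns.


Sigma = N * sigma_barns * 1e-24
Sigma = 7.9234e+22 * 209.2 * 1e-24
Sigma = 16.576 /cm

16.576


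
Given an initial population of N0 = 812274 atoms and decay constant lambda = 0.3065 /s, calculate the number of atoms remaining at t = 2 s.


N = N0 * exp(-lambda * t)
N = 812274 * exp(-0.3065 * 2)
N = 440028

440028


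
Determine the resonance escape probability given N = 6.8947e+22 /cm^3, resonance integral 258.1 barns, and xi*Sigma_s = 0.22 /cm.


p = exp(-N * I * 1e-24 / (xi*Sigma_s))
p = exp(-6.8947e+22 * 258.1 * 1e-24 / 0.22)
p = 7.4313e-36

7.4313e-36


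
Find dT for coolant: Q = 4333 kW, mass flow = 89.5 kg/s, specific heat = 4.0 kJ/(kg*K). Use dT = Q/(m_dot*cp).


dT = Q / (m_dot * cp)
dT = 4333 / (89.5 * 4.0)
dT = 12.103 C

12.103


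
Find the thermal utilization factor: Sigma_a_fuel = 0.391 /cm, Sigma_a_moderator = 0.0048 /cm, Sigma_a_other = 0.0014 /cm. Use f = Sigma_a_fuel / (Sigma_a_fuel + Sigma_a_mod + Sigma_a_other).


f = Sigma_a_fuel / (Sigma_a_fuel + Sigma_a_mod + Sigma_a_other)
f = 0.391 / (0.391 + 0.0048 + 0.0014)
f = 0.98439

0.98439


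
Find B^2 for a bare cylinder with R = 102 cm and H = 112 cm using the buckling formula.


B^2 = (2.405/R)^2 + (pi/H)^2
B^2 = (2.405/102)^2 + (pi/112)^2
B^2 = 0.0013427 /cm^2

0.0013427


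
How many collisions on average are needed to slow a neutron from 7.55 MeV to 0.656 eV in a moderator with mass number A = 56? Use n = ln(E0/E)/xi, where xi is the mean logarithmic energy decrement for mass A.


xi = 1 + (A-1)^2/(2A)*ln((A-1)/(A+1)) = 0.03529286 (for A = 56)
n = ln(E0/E) / xi
n = ln(7.55e6 / 0.656) / 0.03529286
n = ln(1.150915e+07) / 0.03529286 = 460.68

460.68


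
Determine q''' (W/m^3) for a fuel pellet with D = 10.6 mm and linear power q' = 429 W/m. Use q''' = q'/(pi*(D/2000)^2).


r = D / 2 / 1000 = 10.6 / 2 / 1000 = 0.0053 m
q''' = q' / (pi * r^2)
q''' = 429 / (pi * 0.0053^2)
q''' = 4.8613e+06 W/m^3

4.8613e+06


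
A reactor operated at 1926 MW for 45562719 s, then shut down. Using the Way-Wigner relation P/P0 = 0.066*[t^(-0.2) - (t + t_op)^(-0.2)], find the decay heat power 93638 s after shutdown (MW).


P/P0 = 0.066 * [t^(-0.2) - (t + t_op)^(-0.2)]
P/P0 = 0.066 * [93638^(-0.2) - (93638 + 45562719)^(-0.2)]
P/P0 = 0.066 * [0.1013234 - 0.02938324] = 0.004748051
P = 1926 * 0.004748051 = 9.1447 MW

9.1447


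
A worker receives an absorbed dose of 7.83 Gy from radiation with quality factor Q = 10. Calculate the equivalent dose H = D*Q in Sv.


H = D * Q
H = 7.83 * 10
H = 78.300 Sv

78.300


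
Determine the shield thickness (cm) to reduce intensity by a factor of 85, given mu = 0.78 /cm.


x = ln(factor) / mu
x = ln(85) / 0.78
x = 5.6957 cm

5.6957


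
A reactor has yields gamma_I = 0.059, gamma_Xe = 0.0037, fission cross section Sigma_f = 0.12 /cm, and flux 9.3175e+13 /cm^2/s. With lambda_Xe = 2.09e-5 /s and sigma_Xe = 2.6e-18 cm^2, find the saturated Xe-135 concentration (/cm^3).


Xe_eq = (gamma_I + gamma_Xe) * Sigma_f * phi / (lambda_Xe + sigma_Xe * phi)
Numerator = (0.059 + 0.0037) * 0.12 * 9.3175e+13 = 7.010487e+11
Denominator = 2.09e-5 + 2.6e-18 * 9.3175e+13 = 2.631550e-04
Xe_eq = 7.010487e+11 / 2.631550e-04 = 2.6640e+15 /cm^3

2.6640e+15


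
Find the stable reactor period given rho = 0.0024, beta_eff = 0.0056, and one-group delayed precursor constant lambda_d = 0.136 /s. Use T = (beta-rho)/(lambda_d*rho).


T = (beta - rho) / (lambda_d * rho)
T = (0.0056 - 0.0024) / (0.136 * 0.0024)
T = 9.8039 s

9.8039


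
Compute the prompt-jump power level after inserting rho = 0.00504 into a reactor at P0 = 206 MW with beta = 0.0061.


P1/P0 = beta / (beta - rho)
P1/P0 = 0.0061 / (0.0061 - 0.00504) = 5.754717
P1 = 206 * 5.754717 = 1185.5 MW

1185.5


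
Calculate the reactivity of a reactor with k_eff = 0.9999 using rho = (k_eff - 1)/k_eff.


rho = (k_eff - 1) / k_eff
rho = (0.9999 - 1) / 0.9999
rho = -1.0001e-04

-1.0001e-04


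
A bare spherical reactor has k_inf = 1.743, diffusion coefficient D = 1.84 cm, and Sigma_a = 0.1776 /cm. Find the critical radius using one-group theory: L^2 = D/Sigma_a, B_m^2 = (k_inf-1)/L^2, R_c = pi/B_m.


L^2 = D / Sigma_a = 1.84 / 0.1776 = 10.36036 cm^2
B_m^2 = (k_inf - 1) / L^2 = (1.743 - 1) / 10.36036 = 0.07171565 /cm^2
For a bare sphere: B_g = pi/R, so R_c = pi / sqrt(B_m^2)
R_c = pi / sqrt(0.07171565) = 11.731 cm

11.731


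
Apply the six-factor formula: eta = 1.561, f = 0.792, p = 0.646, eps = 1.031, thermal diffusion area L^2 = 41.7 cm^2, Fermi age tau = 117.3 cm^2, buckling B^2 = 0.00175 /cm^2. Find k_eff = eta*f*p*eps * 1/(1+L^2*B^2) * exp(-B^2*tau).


k_inf = eta*f*p*eps = 1.561*0.792*0.646*1.031 = 0.8234159
P_TNL = 1/(1 + L^2*B^2) = 1/(1 + 41.7*0.00175) = 0.9319882
P_FNL = exp(-B^2*tau) = exp(-0.00175*117.3) = 0.8144233
k_eff = k_inf * P_TNL * P_FNL = 0.8234159 * 0.9319882 * 0.8144233
k_eff = 0.62500

0.62500


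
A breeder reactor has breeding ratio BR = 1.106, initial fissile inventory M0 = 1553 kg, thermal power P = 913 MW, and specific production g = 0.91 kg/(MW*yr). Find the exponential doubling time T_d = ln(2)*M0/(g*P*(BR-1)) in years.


Breeding gain G = BR - 1 = 1.106 - 1 = 0.106
Fissile production rate = g * P * G = 0.91 * 913 * 0.106 = 88.06798 kg/yr
T_d = ln(2) * M0 / (g * P * G)
T_d = ln(2) * 1553 / 88.06798 = 12.223 yr

12.223


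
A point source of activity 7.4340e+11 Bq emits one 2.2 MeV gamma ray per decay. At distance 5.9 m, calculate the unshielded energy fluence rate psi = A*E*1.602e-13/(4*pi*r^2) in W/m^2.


psi = A * E * 1.602e-13 / (4*pi*r^2)
psi = 7.4340e+11 * 2.2 * 1.602e-13 / (4*pi*5.9^2)
psi = 5.9895e-04 W/m^2

5.9895e-04


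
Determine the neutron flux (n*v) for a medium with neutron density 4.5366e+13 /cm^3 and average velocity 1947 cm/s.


phi = n * v
phi = 4.5366e+13 * 1947
phi = 8.8328e+16 /cm^2/s

8.8328e+16


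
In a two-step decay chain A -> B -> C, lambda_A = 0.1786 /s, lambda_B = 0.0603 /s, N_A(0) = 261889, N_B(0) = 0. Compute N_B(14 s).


N_B(t) = lambda_A * N_A0 / (lambda_B - lambda_A) * [exp(-lambda_A*t) - exp(-lambda_B*t)]
exp(-0.1786*14) = 0.08205217; exp(-0.0603*14) = 0.4299011
N_B = 0.1786 * 261889 / (0.0603 - 0.1786) * (0.08205217 - 0.4299011)
N_B = 137532

137532


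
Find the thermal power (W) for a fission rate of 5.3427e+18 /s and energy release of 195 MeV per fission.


P = fission_rate * E_MeV * 1.602e-13
P = 5.3427e+18 * 195 * 1.602e-13
P = 1.6690e+08 W

1.6690e+08


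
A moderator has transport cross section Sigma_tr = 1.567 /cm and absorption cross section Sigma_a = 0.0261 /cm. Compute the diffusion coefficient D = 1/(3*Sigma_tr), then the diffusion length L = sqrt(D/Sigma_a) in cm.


D = 1 / (3 * Sigma_tr) = 1 / (3 * 1.567) = 0.2127207 cm
L = sqrt(D / Sigma_a)
L = sqrt(0.2127207 / 0.0261)
L = 2.8549 cm

2.8549


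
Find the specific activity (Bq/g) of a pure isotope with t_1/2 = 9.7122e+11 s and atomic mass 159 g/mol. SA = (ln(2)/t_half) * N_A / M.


lambda = ln(2) / t_half = ln(2) / 9.7122e+11 = 7.136871e-13 /s
SA = lambda * N_A / M
SA = 7.136871e-13 * 6.022e23 / 159
SA = 2.7030e+09 Bq/g

2.7030e+09


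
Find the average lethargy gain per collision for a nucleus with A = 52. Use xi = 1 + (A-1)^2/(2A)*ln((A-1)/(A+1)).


xi = 1 + (A-1)^2/(2A) * ln((A-1)/(A+1))
xi = 1 + (52-1)^2/(2*52) * ln((52-1)/(52 +1))
xi = 0.037973

0.037973


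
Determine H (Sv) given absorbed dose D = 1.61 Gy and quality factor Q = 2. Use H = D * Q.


H = D * Q
H = 1.61 * 2
H = 3.2200 Sv

3.2200


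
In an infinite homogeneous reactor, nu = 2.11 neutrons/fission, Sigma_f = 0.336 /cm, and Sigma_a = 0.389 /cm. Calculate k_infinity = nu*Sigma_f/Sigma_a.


k_inf = nu * Sigma_f / Sigma_a
k_inf = 2.11 * 0.336 / 0.389
k_inf = 1.8225

1.8225


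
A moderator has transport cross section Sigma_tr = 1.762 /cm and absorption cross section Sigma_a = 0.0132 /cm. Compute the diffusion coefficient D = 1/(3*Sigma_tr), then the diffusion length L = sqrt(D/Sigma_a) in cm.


D = 1 / (3 * Sigma_tr) = 1 / (3 * 1.762) = 0.1891790 cm
L = sqrt(D / Sigma_a)
L = sqrt(0.1891790 / 0.0132)
L = 3.7857 cm

3.7857


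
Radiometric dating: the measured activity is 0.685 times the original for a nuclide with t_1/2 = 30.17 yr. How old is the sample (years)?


lambda = ln(2) / t_half = ln(2) / 30.17 = 0.02297472 /yr
t = -ln(A/A0) / lambda
t = -ln(0.685) / 0.02297472
t = 16.468 yr

16.468


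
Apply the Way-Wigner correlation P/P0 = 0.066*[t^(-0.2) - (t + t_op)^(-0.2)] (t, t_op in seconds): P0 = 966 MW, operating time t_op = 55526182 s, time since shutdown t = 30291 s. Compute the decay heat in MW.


P/P0 = 0.066 * [t^(-0.2) - (t + t_op)^(-0.2)]
P/P0 = 0.066 * [30291^(-0.2) - (30291 + 55526182)^(-0.2)]
P/P0 = 0.066 * [0.1269806 - 0.02825225] = 0.006516071
P = 966 * 0.006516071 = 6.2945 MW

6.2945


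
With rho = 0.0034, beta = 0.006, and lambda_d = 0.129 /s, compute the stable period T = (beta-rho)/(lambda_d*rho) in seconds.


T = (beta - rho) / (lambda_d * rho)
T = (0.006 - 0.0034) / (0.129 * 0.0034)
T = 5.9280 s

5.9280


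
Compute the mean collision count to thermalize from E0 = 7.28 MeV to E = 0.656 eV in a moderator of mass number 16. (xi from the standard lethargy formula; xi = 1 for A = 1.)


xi = 1 + (A-1)^2/(2A)*ln((A-1)/(A+1)) = 0.1199467 (for A = 16)
n = ln(E0/E) / xi
n = ln(7.28e6 / 0.656) / 0.1199467
n = ln(1.109756e+07) / 0.1199467 = 135.25

135.25


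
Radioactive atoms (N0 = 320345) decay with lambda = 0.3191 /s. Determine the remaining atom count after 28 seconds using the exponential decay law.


N = N0 * exp(-lambda * t)
N = 320345 * exp(-0.3191 * 28)
N = 42.197

42.197


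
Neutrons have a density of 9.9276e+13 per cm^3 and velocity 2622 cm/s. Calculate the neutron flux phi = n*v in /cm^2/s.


phi = n * v
phi = 9.9276e+13 * 2622
phi = 2.6030e+17 /cm^2/s

2.6030e+17


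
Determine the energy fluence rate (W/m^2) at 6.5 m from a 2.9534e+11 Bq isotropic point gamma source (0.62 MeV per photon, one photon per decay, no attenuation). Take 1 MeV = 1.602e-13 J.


psi = A * E * 1.602e-13 / (4*pi*r^2)
psi = 2.9534e+11 * 0.62 * 1.602e-13 / (4*pi*6.5^2)
psi = 5.5251e-05 W/m^2

5.5251e-05


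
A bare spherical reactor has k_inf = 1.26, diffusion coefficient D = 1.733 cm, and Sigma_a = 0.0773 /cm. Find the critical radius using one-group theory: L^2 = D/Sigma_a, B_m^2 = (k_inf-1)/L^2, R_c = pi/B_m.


L^2 = D / Sigma_a = 1.733 / 0.0773 = 22.41915 cm^2
B_m^2 = (k_inf - 1) / L^2 = (1.26 - 1) / 22.41915 = 0.01159723 /cm^2
For a bare sphere: B_g = pi/R, so R_c = pi / sqrt(B_m^2)
R_c = pi / sqrt(0.01159723) = 29.172 cm

29.172


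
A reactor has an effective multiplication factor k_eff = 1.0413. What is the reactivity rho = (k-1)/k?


rho = (k_eff - 1) / k_eff
rho = (1.0413 - 1) / 1.0413
rho = 0.039662

0.039662


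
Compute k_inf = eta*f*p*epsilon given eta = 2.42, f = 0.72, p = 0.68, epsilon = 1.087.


k_inf = eta * f * p * epsilon
k_inf = 2.42 * 0.72 * 0.68 * 1.087
k_inf = 1.2879

1.2879


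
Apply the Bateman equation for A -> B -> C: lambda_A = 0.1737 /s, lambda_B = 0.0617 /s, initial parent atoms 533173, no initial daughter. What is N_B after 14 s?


N_B(t) = lambda_A * N_A0 / (lambda_B - lambda_A) * [exp(-lambda_A*t) - exp(-lambda_B*t)]
exp(-0.1737*14) = 0.08787851; exp(-0.0617*14) = 0.4215571
N_B = 0.1737 * 533173 / (0.0617 - 0.1737) * (0.08787851 - 0.4215571)
N_B = 275917

275917


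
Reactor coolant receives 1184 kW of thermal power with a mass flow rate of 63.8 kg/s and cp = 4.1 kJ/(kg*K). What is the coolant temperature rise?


dT = Q / (m_dot * cp)
dT = 1184 / (63.8 * 4.1)
dT = 4.5263 C

4.5263


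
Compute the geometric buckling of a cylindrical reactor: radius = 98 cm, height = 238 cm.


B^2 = (2.405/R)^2 + (pi/H)^2
B^2 = (2.405/98)^2 + (pi/238)^2
B^2 = 7.7649e-04 /cm^2

7.7649e-04


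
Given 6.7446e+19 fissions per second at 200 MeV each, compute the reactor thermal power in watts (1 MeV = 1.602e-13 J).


P = fission_rate * E_MeV * 1.602e-13
P = 6.7446e+19 * 200 * 1.602e-13
P = 2.1610e+09 W

2.1610e+09


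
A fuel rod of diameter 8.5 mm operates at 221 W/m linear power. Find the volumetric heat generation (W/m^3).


r = D / 2 / 1000 = 8.5 / 2 / 1000 = 0.00425 m
q''' = q' / (pi * r^2)
q''' = 221 / (pi * 0.00425^2)
q''' = 3.8946e+06 W/m^3

3.8946e+06


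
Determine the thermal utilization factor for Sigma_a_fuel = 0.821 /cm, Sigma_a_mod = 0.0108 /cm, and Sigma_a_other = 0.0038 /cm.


f = Sigma_a_fuel / (Sigma_a_fuel + Sigma_a_mod + Sigma_a_other)
f = 0.821 / (0.821 + 0.0108 + 0.0038)
f = 0.98253

0.98253


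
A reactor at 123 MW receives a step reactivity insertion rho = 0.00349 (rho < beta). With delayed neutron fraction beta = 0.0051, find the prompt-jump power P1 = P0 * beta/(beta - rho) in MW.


P1/P0 = beta / (beta - rho)
P1/P0 = 0.0051 / (0.0051 - 0.00349) = 3.167702
P1 = 123 * 3.167702 = 389.63 MW

389.63


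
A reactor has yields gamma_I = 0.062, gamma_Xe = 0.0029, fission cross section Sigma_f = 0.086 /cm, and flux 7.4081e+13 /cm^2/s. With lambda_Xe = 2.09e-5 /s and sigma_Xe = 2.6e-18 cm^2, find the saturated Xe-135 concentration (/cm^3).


Xe_eq = (gamma_I + gamma_Xe) * Sigma_f * phi / (lambda_Xe + sigma_Xe * phi)
Numerator = (0.062 + 0.0029) * 0.086 * 7.4081e+13 = 4.134757e+11
Denominator = 2.09e-5 + 2.6e-18 * 7.4081e+13 = 2.135106e-04
Xe_eq = 4.134757e+11 / 2.135106e-04 = 1.9366e+15 /cm^3

1.9366e+15


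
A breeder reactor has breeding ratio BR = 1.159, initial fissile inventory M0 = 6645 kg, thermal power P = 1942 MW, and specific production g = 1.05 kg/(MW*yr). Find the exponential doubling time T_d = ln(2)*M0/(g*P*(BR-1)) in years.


Breeding gain G = BR - 1 = 1.159 - 1 = 0.159
Fissile production rate = g * P * G = 1.05 * 1942 * 0.159 = 324.2169 kg/yr
T_d = ln(2) * M0 / (g * P * G)
T_d = ln(2) * 6645 / 324.2169 = 14.206 yr

14.206


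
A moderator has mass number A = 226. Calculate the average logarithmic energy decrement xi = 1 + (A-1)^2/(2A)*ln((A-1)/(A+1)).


xi = 1 + (A-1)^2/(2A) * ln((A-1)/(A+1))
xi = 1 + (226-1)^2/(2*226) * ln((226-1)/(226 +1))
xi = 0.0088235

0.0088235


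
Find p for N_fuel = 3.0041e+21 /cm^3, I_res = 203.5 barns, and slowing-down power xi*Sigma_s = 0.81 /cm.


p = exp(-N * I * 1e-24 / (xi*Sigma_s))
p = exp(-3.0041e+21 * 203.5 * 1e-24 / 0.81)
p = 0.47014

0.47014


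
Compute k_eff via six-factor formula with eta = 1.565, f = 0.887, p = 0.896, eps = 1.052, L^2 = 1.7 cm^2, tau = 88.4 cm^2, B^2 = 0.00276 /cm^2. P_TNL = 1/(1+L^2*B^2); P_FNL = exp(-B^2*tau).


k_inf = eta*f*p*eps = 1.565*0.887*0.896*1.052 = 1.308464
P_TNL = 1/(1 + L^2*B^2) = 1/(1 + 1.7*0.00276) = 0.9953299
P_FNL = exp(-B^2*tau) = exp(-0.00276*88.4) = 0.7835002
k_eff = k_inf * P_TNL * P_FNL = 1.308464 * 0.9953299 * 0.7835002
k_eff = 1.0204

1.0204


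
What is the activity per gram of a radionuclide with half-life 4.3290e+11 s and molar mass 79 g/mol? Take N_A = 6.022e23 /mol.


lambda = ln(2) / t_half = ln(2) / 4.3290e+11 = 1.601172e-12 /s
SA = lambda * N_A / M
SA = 1.601172e-12 * 6.022e23 / 79
SA = 1.2205e+10 Bq/g

1.2205e+10


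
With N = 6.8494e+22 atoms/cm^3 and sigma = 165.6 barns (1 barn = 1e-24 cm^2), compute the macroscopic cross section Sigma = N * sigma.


Sigma = N * sigma_barns * 1e-24
Sigma = 6.8494e+22 * 165.6 * 1e-24
Sigma = 11.343 /cm

11.343


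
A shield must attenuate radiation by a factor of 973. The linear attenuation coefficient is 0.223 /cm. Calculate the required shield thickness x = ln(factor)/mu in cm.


x = ln(factor) / mu
x = ln(973) / 0.223
x = 30.854 cm

30.854


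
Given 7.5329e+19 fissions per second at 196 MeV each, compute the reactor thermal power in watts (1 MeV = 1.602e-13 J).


P = fission_rate * E_MeV * 1.602e-13
P = 7.5329e+19 * 196 * 1.602e-13
P = 2.3653e+09 W

2.3653e+09


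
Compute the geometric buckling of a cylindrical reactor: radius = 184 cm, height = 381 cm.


B^2 = (2.405/R)^2 + (pi/H)^2
B^2 = (2.405/184)^2 + (pi/381)^2
B^2 = 2.3883e-04 /cm^2

2.3883e-04


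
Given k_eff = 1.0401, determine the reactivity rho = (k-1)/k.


rho = (k_eff - 1) / k_eff
rho = (1.0401 - 1) / 1.0401
rho = 0.038554

0.038554


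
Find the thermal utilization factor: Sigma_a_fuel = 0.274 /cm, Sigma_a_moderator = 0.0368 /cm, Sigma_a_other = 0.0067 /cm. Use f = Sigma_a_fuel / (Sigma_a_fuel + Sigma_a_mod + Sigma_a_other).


f = Sigma_a_fuel / (Sigma_a_fuel + Sigma_a_mod + Sigma_a_other)
f = 0.274 / (0.274 + 0.0368 + 0.0067)
f = 0.86299

0.86299


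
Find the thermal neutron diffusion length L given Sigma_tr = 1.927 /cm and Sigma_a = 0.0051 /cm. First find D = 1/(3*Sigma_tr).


D = 1 / (3 * Sigma_tr) = 1 / (3 * 1.927) = 0.1729805 cm
L = sqrt(D / Sigma_a)
L = sqrt(0.1729805 / 0.0051)
L = 5.8239 cm

5.8239


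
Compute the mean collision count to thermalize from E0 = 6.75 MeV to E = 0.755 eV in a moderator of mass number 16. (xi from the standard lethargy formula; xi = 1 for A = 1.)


xi = 1 + (A-1)^2/(2A)*ln((A-1)/(A+1)) = 0.1199467 (for A = 16)
n = ln(E0/E) / xi
n = ln(6.75e6 / 0.755) / 0.1199467
n = ln(8.940397e+06) / 0.1199467 = 133.44

133.44


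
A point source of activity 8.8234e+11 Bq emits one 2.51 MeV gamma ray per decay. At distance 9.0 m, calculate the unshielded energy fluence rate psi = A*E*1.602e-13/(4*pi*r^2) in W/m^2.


psi = A * E * 1.602e-13 / (4*pi*r^2)
psi = 8.8234e+11 * 2.51 * 1.602e-13 / (4*pi*9.0^2)
psi = 3.4856e-04 W/m^2

3.4856e-04


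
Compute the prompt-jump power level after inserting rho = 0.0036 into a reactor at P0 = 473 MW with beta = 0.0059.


P1/P0 = beta / (beta - rho)
P1/P0 = 0.0059 / (0.0059 - 0.0036) = 2.565217
P1 = 473 * 2.565217 = 1213.3 MW

1213.3


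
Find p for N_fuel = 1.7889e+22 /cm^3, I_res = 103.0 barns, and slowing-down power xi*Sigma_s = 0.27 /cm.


p = exp(-N * I * 1e-24 / (xi*Sigma_s))
p = exp(-1.7889e+22 * 103.0 * 1e-24 / 0.27)
p = 0.0010870

0.0010870


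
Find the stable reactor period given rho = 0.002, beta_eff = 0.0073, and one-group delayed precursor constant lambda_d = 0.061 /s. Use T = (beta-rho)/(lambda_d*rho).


T = (beta - rho) / (lambda_d * rho)
T = (0.0073 - 0.002) / (0.061 * 0.002)
T = 43.443 s

43.443


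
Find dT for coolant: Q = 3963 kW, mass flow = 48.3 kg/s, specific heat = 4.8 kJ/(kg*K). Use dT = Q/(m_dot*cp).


dT = Q / (m_dot * cp)
dT = 3963 / (48.3 * 4.8)
dT = 17.094 C

17.094


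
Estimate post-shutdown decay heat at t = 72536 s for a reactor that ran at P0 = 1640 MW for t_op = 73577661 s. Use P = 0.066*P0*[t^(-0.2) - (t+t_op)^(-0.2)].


P/P0 = 0.066 * [t^(-0.2) - (t + t_op)^(-0.2)]
P/P0 = 0.066 * [72536^(-0.2) - (72536 + 73577661)^(-0.2)]
P/P0 = 0.066 * [0.1066324 - 0.02670332] = 0.005275319
P = 1640 * 0.005275319 = 8.6515 MW

8.6515


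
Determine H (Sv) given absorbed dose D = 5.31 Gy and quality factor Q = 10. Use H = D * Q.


H = D * Q
H = 5.31 * 10
H = 53.100 Sv

53.100


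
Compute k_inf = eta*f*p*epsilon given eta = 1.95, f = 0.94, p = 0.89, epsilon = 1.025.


k_inf = eta * f * p * epsilon
k_inf = 1.95 * 0.94 * 0.89 * 1.025
k_inf = 1.6722

1.6722


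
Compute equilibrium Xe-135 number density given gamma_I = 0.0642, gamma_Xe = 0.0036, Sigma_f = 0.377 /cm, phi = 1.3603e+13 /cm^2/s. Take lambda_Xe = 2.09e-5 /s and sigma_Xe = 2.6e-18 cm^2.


Xe_eq = (gamma_I + gamma_Xe) * Sigma_f * phi / (lambda_Xe + sigma_Xe * phi)
Numerator = (0.0642 + 0.0036) * 0.377 * 1.3603e+13 = 3.477008e+11
Denominator = 2.09e-5 + 2.6e-18 * 1.3603e+13 = 5.626780e-05
Xe_eq = 3.477008e+11 / 5.626780e-05 = 6.1794e+15 /cm^3

6.1794e+15


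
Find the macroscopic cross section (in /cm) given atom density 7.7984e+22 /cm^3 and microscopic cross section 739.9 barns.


Sigma = N * sigma_barns * 1e-24
Sigma = 7.7984e+22 * 739.9 * 1e-24
Sigma = 57.700 /cm

57.700


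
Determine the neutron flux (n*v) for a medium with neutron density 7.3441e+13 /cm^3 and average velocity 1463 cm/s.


phi = n * v
phi = 7.3441e+13 * 1463
phi = 1.0744e+17 /cm^2/s

1.0744e+17


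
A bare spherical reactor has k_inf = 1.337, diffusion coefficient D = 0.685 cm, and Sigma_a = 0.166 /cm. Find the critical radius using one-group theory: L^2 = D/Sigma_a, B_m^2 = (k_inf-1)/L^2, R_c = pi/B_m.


L^2 = D / Sigma_a = 0.685 / 0.166 = 4.126506 cm^2
B_m^2 = (k_inf - 1) / L^2 = (1.337 - 1) / 4.126506 = 0.08166715 /cm^2
For a bare sphere: B_g = pi/R, so R_c = pi / sqrt(B_m^2)
R_c = pi / sqrt(0.08166715) = 10.993 cm

10.993


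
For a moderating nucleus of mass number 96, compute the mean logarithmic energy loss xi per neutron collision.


xi = 1 + (A-1)^2/(2A) * ln((A-1)/(A+1))
xi = 1 + (96-1)^2/(2*96) * ln((96-1)/(96 +1))
xi = 0.020689

0.020689


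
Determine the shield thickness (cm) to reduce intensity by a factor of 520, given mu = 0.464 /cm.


x = ln(factor) / mu
x = ln(520) / 0.464
x = 13.478 cm

13.478
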